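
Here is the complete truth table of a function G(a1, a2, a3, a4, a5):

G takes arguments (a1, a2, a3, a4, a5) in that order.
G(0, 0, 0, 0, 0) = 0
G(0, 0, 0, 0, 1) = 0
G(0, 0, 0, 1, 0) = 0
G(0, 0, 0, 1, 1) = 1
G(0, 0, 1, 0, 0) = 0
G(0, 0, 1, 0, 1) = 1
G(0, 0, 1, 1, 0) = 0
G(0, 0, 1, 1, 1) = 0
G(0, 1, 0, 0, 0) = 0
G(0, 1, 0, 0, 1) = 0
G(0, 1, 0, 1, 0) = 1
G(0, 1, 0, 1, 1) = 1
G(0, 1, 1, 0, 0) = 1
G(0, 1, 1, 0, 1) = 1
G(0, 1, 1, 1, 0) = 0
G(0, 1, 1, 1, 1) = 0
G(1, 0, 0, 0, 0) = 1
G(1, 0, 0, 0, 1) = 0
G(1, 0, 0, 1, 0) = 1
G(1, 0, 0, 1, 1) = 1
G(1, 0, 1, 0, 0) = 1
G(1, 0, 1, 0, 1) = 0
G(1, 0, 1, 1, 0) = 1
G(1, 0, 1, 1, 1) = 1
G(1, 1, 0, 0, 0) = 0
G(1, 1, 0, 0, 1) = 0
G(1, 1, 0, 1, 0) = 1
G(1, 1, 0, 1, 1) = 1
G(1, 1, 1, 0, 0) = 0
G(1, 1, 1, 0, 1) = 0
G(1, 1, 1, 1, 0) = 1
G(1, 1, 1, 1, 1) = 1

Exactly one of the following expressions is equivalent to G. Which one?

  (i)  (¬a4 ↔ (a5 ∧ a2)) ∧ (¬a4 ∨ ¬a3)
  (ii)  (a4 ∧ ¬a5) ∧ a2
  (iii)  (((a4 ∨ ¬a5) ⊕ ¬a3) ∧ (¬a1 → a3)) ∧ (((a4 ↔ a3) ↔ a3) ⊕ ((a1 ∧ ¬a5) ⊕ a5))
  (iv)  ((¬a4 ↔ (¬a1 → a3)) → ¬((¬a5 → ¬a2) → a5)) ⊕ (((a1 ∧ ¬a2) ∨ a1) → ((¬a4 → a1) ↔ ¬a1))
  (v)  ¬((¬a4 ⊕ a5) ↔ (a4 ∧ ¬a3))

(i) fails at (0,0,0,1,0): the formula yields 1, G is 0.
(ii) fails at (0,0,0,1,1): the formula yields 0, G is 1.
(iii) fails at (0,0,0,1,1): the formula yields 0, G is 1.
(v) fails at (0,0,0,0,0): the formula yields 1, G is 0.
Only (iv) survives; checking it on all 32 rows confirms it matches G.

iv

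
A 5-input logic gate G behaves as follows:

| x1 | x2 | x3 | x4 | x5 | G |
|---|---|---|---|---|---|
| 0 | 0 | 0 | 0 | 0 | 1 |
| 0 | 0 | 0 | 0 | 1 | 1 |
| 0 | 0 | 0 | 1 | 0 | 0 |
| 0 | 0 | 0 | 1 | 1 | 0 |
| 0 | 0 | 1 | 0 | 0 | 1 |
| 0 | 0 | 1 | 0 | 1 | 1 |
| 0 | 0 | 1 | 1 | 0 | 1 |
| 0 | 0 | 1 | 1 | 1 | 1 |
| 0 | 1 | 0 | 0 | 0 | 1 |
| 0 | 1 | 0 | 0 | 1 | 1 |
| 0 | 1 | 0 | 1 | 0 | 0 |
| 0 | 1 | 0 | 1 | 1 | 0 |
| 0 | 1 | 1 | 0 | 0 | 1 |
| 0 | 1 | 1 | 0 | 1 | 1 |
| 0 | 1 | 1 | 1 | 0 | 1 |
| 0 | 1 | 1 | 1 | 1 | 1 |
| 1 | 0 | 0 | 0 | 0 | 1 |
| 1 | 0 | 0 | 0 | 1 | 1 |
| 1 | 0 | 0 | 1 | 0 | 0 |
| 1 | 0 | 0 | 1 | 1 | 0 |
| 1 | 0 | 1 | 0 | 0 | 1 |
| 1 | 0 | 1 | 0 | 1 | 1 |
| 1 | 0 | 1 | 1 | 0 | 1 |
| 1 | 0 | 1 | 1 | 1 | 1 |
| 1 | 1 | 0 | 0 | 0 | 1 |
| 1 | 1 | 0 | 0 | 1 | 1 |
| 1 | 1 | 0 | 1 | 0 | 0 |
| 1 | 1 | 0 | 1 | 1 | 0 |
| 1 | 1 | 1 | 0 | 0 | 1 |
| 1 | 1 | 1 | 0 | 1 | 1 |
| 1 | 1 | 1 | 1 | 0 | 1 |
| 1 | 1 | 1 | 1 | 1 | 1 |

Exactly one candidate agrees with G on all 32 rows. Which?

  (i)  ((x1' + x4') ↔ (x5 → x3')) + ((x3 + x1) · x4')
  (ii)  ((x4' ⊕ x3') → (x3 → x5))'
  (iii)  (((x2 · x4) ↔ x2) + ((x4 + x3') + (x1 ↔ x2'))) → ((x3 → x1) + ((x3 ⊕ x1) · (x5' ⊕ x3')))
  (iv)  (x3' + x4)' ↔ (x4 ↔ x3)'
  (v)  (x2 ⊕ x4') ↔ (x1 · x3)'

(i) disagrees with G on (0,0,0,1,0) (formula → 1, table → 0); rule it out.
(ii) disagrees with G on (0,0,0,0,0) (formula → 0, table → 1); rule it out.
(iii) disagrees with G on (0,0,0,1,0) (formula → 1, table → 0); rule it out.
(v) disagrees with G on (0,0,1,1,0) (formula → 0, table → 1); rule it out.
Only (iv) survives; checking it on all 32 rows confirms it matches G.

iv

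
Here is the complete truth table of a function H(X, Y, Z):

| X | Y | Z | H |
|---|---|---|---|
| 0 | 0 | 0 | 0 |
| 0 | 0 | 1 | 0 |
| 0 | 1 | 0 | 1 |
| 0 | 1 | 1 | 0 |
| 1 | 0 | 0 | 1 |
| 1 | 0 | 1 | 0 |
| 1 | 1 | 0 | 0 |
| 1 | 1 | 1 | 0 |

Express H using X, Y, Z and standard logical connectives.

H=1 on 2 inputs: (0,1,0), (1,0,0). Reading each as a conjunction of literals (¬X·Y·¬Z, X·¬Y·¬Z) and taking the OR gives the canonical DNF.

H(X, Y, Z) = ((~X & Y) & ~Z) | ((X & ~Y) & ~Z)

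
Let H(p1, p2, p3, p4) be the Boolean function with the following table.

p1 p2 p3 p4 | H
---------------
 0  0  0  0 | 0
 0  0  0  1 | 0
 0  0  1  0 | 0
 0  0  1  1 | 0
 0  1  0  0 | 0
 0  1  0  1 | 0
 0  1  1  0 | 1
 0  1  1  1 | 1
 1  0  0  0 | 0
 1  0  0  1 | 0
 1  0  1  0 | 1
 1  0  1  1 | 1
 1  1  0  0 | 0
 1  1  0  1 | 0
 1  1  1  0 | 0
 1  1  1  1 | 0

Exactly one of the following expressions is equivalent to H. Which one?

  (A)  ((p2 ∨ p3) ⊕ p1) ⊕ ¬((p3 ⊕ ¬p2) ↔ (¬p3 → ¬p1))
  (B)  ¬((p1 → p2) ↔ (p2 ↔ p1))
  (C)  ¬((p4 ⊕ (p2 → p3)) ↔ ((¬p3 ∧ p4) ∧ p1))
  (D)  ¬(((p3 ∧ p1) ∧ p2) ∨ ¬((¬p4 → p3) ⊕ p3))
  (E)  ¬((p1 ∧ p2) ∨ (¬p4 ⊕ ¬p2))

A

(B): at (0,1,0,0) it gives 1, but H = 0 — eliminated.
(C): at (0,0,0,0) it gives 1, but H = 0 — eliminated.
(D): at (0,0,0,1) it gives 1, but H = 0 — eliminated.
(E): at (0,0,0,0) it gives 1, but H = 0 — eliminated.
Only (A) survives; checking it on all 16 rows confirms it matches H.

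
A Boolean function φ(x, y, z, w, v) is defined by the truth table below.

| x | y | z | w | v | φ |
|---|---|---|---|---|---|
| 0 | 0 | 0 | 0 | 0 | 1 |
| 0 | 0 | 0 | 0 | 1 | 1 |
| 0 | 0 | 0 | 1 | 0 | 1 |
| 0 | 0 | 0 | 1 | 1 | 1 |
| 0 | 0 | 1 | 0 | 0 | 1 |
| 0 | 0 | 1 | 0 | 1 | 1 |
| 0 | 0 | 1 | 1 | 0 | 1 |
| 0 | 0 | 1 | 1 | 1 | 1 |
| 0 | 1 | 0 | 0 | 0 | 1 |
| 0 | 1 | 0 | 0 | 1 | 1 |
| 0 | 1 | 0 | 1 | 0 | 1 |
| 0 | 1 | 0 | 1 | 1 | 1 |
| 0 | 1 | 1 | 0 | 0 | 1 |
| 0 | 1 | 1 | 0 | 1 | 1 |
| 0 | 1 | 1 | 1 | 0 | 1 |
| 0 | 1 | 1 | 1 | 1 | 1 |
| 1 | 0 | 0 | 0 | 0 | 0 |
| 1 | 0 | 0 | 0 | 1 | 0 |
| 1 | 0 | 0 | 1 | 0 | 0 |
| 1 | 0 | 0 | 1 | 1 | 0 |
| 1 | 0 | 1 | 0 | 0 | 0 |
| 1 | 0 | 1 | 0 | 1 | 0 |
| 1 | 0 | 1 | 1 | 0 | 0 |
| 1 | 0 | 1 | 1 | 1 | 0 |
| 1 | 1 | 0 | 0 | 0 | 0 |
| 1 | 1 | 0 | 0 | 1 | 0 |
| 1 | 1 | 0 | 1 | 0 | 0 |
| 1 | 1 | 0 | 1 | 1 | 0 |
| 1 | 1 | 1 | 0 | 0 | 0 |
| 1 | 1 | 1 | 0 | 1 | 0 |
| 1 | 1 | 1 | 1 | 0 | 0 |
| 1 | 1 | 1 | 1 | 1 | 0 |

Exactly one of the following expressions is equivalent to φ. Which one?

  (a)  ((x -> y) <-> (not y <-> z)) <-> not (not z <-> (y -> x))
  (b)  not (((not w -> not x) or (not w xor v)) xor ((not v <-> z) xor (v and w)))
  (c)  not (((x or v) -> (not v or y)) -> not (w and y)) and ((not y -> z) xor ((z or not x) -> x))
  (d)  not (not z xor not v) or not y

a

(b) fails at (0,0,0,0,0): the formula yields 0, φ is 1.
(c) fails at (0,0,0,0,0): the formula yields 0, φ is 1.
(d) fails at (0,1,0,0,1): the formula yields 0, φ is 1.
(a) is the remaining candidate, and it agrees with φ on all 32 inputs.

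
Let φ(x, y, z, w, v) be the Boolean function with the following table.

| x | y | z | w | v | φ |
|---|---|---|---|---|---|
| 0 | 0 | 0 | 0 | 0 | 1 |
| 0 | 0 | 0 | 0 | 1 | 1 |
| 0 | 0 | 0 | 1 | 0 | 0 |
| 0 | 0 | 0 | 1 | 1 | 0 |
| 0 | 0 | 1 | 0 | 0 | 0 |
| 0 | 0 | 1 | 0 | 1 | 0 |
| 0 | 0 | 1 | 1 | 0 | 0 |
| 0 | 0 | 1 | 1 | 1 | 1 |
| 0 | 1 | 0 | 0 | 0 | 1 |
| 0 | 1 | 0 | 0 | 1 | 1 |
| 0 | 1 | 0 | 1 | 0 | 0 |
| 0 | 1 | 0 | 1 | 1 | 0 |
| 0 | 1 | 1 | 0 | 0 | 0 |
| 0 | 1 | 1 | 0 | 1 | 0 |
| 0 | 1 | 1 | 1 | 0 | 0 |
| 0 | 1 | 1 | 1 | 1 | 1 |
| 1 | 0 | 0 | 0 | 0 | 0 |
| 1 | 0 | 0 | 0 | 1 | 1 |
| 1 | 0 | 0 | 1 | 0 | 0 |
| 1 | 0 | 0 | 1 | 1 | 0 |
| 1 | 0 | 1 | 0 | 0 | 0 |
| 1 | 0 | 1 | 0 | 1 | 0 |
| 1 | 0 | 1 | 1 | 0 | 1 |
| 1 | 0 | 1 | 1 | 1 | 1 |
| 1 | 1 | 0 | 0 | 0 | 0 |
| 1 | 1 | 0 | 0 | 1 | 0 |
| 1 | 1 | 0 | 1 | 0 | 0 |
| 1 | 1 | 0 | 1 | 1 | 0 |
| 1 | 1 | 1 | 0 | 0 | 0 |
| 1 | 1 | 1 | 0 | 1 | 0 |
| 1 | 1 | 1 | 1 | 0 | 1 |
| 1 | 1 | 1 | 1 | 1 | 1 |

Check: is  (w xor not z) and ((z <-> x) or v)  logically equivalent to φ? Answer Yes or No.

Test each input against both φ and the formula:
  x=0, y=0, z=0, w=0, v=0: formula gives 1, φ = 1 ✓
  x=0, y=0, z=0, w=0, v=1: formula gives 1, φ = 1 ✓
  x=0, y=0, z=0, w=1, v=0: formula gives 0, φ = 0 ✓
  x=0, y=0, z=0, w=1, v=1: formula gives 0, φ = 0 ✓
  …
  x=1, y=1, z=0, w=0, v=1: formula gives 1, but φ = 0 ✗
Row (1,1,0,0,1) is a counterexample, so the formula is not equivalent to φ.

No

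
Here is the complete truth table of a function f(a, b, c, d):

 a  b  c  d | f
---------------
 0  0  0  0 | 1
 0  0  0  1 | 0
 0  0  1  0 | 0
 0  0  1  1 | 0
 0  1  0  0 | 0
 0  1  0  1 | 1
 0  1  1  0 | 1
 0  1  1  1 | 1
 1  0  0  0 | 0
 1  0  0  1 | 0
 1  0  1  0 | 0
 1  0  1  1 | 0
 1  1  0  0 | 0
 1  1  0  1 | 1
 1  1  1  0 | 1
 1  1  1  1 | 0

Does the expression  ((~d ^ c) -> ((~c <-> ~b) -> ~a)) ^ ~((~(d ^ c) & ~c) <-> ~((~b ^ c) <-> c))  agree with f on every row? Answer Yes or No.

Evaluate ((~d ^ c) -> ((~c <-> ~b) -> ~a)) ^ ~((~(d ^ c) & ~c) <-> ~((~b ^ c) <-> c)) on each row and compare to f:
  a=0, b=0, c=0, d=0: formula gives 1, f = 1 ✓
  a=0, b=0, c=0, d=1: formula gives 0, f = 0 ✓
  a=0, b=0, c=1, d=0: formula gives 0, f = 0 ✓
  a=0, b=0, c=1, d=1: formula gives 0, f = 0 ✓
  … (the remaining 12 rows also agree.)
Every row agrees, so the formula is equivalent.

Yes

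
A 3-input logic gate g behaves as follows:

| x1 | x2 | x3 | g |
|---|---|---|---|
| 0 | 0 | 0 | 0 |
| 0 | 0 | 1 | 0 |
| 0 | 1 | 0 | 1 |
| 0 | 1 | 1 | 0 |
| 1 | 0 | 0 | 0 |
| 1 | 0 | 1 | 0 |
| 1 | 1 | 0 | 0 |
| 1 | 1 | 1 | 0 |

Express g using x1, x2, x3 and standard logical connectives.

g(x1, x2, x3) = (NOT x1 AND x2) AND NOT x3

g is 1 on exactly one input, (0,1,0), whose minterm is ¬x1·x2·¬x3. So g is just that conjunction.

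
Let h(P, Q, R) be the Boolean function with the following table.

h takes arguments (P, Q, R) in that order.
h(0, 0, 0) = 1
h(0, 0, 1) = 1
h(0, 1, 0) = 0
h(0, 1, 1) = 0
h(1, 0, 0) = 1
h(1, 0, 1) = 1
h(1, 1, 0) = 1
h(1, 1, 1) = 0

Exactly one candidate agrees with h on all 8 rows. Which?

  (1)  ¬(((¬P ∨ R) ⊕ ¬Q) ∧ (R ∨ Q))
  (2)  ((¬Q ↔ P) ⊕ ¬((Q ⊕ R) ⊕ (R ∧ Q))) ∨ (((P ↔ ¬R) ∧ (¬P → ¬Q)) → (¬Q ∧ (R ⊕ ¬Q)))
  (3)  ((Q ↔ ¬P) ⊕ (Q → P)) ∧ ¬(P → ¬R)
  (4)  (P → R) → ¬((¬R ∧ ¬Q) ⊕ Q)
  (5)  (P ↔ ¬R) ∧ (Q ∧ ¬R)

(2) fails at (0,0,1): the formula yields 0, h is 1.
(3) fails at (0,0,0): the formula yields 0, h is 1.
(4) fails at (0,0,0): the formula yields 0, h is 1.
(5) fails at (0,0,0): the formula yields 0, h is 1.
That leaves (1). Evaluating it on every row reproduces the table of h exactly.

1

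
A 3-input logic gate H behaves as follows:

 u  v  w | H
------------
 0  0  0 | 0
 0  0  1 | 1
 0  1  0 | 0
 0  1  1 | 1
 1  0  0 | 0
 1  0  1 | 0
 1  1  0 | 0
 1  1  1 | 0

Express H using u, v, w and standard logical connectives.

H(u, v, w) = ((u' · v') · w) + ((u' · v) · w)

The 1-rows are (0,0,1), (0,1,1). Each contributes one minterm — ¬u·¬v·w; ¬u·v·w — and their disjunction is a sum-of-products form of H.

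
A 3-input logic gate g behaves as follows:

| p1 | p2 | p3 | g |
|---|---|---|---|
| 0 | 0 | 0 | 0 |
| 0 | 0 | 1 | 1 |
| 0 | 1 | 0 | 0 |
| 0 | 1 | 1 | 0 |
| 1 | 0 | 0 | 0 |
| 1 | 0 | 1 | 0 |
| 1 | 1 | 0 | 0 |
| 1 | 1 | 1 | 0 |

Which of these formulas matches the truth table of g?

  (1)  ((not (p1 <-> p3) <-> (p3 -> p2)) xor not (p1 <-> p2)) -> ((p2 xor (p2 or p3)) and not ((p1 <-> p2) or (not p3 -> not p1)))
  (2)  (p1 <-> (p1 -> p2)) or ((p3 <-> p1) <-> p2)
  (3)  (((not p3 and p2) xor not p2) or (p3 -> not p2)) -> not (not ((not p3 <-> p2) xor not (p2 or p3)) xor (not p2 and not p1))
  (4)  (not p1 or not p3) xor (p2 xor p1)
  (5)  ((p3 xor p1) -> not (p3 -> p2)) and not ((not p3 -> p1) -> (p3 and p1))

5

(1) disagrees with g on (0,0,0) (formula → 1, table → 0); rule it out.
(2) disagrees with g on (0,1,0) (formula → 1, table → 0); rule it out.
(3) disagrees with g on (0,0,1) (formula → 0, table → 1); rule it out.
(4) disagrees with g on (0,0,0) (formula → 1, table → 0); rule it out.
That leaves (5). Evaluating it on every row reproduces the table of g exactly.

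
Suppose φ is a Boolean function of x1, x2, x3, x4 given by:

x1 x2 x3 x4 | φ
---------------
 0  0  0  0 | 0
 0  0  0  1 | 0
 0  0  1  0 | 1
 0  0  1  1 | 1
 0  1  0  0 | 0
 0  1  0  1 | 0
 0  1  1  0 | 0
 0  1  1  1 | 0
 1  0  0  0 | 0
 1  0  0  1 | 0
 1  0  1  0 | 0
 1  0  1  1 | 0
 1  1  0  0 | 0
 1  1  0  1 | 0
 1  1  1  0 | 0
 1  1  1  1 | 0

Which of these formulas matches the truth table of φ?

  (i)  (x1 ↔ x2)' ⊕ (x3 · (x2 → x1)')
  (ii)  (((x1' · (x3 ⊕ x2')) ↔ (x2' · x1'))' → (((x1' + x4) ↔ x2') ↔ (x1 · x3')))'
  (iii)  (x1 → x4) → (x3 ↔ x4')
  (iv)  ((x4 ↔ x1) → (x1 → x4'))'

(i): at (0,0,1,0) it gives 0, but φ = 1 — eliminated.
(iii): at (0,0,0,1) it gives 1, but φ = 0 — eliminated.
(iv): at (0,0,1,0) it gives 0, but φ = 1 — eliminated.
(ii) is the remaining candidate, and it agrees with φ on all 16 inputs.

ii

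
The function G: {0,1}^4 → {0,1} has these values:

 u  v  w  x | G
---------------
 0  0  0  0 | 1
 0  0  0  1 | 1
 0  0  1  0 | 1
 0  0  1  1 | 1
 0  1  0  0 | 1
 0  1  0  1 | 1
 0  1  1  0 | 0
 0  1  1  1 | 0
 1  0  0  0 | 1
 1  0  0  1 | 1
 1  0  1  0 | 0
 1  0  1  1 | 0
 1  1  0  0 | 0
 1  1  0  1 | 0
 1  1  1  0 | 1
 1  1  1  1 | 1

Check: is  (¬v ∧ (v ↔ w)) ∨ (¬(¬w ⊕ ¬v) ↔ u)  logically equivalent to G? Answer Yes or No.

Yes

Evaluate (¬v ∧ (v ↔ w)) ∨ (¬(¬w ⊕ ¬v) ↔ u) on each row and compare to G:
  u=0, v=0, w=0, x=0: formula gives 1, G = 1 ✓
  u=0, v=0, w=0, x=1: formula gives 1, G = 1 ✓
  u=0, v=0, w=1, x=0: formula gives 1, G = 1 ✓
  u=0, v=0, w=1, x=1: formula gives 1, G = 1 ✓
  …and likewise for the remaining 12 rows.
Every row agrees, so the formula is equivalent.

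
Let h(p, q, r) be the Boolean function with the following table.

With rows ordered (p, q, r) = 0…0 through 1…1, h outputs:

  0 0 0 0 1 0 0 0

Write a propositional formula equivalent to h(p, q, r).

h(p, q, r) = (p ∧ ¬q) ∧ ¬r

Only row (1,0,0) gives 1. That row's minterm p·¬q·¬r is h directly.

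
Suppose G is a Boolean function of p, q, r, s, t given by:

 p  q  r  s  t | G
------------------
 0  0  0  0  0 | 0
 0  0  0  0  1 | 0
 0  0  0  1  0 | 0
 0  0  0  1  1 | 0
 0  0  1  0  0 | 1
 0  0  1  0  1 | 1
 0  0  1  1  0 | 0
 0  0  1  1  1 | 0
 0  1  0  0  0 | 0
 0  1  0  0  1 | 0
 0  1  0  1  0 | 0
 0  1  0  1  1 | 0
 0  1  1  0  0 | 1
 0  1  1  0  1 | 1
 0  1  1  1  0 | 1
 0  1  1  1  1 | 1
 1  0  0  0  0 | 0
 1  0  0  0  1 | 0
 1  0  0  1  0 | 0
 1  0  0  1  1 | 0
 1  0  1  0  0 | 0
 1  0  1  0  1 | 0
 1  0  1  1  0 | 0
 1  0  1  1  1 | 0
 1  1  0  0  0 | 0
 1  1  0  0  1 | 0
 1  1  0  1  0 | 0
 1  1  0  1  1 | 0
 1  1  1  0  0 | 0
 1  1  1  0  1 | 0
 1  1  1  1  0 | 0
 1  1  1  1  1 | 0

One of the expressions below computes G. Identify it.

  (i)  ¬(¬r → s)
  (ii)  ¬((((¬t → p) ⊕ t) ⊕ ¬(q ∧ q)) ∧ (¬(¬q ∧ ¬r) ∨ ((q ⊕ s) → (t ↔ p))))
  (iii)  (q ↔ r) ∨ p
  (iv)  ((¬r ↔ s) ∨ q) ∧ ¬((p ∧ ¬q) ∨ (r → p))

iv

(i) disagrees with G on (0,0,0,0,0) (formula → 1, table → 0); rule it out.
(ii) disagrees with G on (0,0,0,1,1) (formula → 1, table → 0); rule it out.
(iii) disagrees with G on (0,0,0,0,0) (formula → 1, table → 0); rule it out.
Only (iv) survives; checking it on all 32 rows confirms it matches G.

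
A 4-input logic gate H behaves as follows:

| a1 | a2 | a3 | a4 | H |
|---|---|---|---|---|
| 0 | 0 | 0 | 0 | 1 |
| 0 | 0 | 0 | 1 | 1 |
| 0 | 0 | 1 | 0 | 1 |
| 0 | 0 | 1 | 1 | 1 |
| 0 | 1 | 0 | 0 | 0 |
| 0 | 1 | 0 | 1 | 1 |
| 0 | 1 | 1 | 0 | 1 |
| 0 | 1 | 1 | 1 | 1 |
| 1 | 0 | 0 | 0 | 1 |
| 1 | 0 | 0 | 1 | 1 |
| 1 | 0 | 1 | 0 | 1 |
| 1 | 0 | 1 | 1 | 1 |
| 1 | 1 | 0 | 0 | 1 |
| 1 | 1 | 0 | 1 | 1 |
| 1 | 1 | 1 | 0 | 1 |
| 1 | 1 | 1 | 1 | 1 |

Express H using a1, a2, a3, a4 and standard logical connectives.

H is 0 on exactly one input, (0,1,0,0), whose minterm is ¬a1·a2·¬a3·¬a4. So H is the negation of that single conjunction.

H(a1, a2, a3, a4) = ¬(((¬a1 ∧ a2) ∧ ¬a3) ∧ ¬a4)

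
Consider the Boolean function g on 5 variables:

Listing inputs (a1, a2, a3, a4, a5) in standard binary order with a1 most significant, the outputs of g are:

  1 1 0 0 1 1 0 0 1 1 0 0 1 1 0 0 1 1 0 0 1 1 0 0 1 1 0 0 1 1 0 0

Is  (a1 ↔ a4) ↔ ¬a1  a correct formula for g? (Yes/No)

Check the formula against g row by row:
  a1=0, a2=0, a3=0, a4=0, a5=0: formula gives 1, g = 1 ✓
  a1=0, a2=0, a3=0, a4=0, a5=1: formula gives 1, g = 1 ✓
  a1=0, a2=0, a3=0, a4=1, a5=0: formula gives 0, g = 0 ✓
  a1=0, a2=0, a3=0, a4=1, a5=1: formula gives 0, g = 0 ✓
  …and likewise for the remaining 28 rows.
Every row agrees, so the formula is equivalent.

Yes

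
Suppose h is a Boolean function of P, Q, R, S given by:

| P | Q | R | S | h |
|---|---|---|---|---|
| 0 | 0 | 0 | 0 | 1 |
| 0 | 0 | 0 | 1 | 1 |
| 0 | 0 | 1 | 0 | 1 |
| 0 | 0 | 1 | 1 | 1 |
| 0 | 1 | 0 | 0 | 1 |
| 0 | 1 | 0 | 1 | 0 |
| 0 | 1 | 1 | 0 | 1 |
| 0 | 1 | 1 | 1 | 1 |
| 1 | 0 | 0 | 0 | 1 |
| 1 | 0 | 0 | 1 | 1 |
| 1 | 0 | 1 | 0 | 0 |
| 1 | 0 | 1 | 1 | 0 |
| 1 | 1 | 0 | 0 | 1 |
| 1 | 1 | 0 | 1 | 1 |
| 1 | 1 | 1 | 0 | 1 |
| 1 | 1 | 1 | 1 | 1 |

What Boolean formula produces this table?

The 0-rows are (0,1,0,1), (1,0,1,0), (1,0,1,1). Take each as a conjunction (¬P·Q·¬R·S, P·¬Q·R·¬S, P·¬Q·R·S), form their disjunction, and complement — that gives a formula that is 1 everywhere h is.

h(P, Q, R, S) = (((((P' · Q) · R') · S) + (((P · Q') · R) · S')) + (((P · Q') · R) · S))'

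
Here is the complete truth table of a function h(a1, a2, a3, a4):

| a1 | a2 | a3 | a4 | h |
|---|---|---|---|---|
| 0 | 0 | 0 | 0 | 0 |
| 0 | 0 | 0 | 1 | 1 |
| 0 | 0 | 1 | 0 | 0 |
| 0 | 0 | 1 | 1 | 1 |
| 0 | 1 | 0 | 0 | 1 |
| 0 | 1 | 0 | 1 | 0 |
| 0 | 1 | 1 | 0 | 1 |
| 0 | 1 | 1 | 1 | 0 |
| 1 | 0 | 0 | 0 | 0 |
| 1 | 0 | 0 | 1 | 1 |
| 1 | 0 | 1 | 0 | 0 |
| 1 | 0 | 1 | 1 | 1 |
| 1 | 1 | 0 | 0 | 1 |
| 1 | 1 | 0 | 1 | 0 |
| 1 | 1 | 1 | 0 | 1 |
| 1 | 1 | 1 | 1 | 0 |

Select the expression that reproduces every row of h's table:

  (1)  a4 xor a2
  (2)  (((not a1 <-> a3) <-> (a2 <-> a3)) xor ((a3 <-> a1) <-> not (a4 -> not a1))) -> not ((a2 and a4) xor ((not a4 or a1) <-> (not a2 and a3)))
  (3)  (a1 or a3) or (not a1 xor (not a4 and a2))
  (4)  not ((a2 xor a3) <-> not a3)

(2) fails at (0,0,0,0): the formula yields 1, h is 0.
(3) fails at (0,0,0,0): the formula yields 1, h is 0.
(4) fails at (0,0,0,0): the formula yields 1, h is 0.
That leaves (1). Evaluating it on every row reproduces the table of h exactly.

1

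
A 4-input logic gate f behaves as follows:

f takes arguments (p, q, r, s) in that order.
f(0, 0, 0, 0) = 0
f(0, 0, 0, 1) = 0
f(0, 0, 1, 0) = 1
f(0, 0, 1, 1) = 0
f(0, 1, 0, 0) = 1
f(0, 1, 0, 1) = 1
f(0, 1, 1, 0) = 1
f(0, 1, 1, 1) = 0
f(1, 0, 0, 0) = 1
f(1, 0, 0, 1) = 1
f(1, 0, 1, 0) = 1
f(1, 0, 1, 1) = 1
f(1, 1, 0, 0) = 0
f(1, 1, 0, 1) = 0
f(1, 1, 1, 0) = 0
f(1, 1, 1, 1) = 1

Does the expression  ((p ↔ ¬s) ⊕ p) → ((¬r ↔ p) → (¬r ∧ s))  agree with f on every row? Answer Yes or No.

No

Evaluate ((p ↔ ¬s) ⊕ p) → ((¬r ↔ p) → (¬r ∧ s)) on each row and compare to f:
  p=0, q=0, r=0, s=0: formula gives 1, but f = 0 ✗
Row (0,0,0,0) is a counterexample, so the formula is not equivalent to f.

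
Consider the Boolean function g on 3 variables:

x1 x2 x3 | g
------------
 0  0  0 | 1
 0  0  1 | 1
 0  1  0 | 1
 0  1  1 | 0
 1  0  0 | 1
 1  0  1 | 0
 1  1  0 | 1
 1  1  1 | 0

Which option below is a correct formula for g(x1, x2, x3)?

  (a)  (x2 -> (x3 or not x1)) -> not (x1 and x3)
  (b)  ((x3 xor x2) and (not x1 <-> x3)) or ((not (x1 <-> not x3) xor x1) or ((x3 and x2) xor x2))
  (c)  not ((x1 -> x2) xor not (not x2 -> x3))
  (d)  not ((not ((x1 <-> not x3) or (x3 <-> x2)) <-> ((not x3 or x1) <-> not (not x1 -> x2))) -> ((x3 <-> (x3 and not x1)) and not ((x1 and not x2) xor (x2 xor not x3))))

b

(a) fails at (0,1,1): the formula yields 1, g is 0.
(c) fails at (0,0,1): the formula yields 0, g is 1.
(d) fails at (0,0,0): the formula yields 0, g is 1.
Only (b) survives; checking it on all 8 rows confirms it matches g.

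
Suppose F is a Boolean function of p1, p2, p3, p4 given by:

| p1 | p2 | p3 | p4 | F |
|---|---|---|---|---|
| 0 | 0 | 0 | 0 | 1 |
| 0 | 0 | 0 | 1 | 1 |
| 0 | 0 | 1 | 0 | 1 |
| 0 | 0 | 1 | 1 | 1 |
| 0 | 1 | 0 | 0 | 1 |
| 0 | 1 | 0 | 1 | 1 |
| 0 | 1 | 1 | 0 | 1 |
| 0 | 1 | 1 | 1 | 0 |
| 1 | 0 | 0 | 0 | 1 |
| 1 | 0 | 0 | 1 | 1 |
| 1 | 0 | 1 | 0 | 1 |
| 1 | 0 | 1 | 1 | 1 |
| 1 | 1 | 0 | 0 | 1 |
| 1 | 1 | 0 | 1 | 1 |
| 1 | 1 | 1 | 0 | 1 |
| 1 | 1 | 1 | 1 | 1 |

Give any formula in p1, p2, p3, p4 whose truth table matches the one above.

Only row (0,1,1,1) gives 0. So F is 1 everywhere except there — the complement of the minterm ¬p1·p2·p3·p4.

F(p1, p2, p3, p4) = NOT (((NOT p1 AND p2) AND p3) AND p4)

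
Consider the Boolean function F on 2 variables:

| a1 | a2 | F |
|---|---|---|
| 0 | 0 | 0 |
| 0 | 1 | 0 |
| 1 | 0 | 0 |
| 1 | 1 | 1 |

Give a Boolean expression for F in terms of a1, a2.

F(a1, a2) = a1 AND a2

The output is 1 only when every input is 1 — the AND of all inputs.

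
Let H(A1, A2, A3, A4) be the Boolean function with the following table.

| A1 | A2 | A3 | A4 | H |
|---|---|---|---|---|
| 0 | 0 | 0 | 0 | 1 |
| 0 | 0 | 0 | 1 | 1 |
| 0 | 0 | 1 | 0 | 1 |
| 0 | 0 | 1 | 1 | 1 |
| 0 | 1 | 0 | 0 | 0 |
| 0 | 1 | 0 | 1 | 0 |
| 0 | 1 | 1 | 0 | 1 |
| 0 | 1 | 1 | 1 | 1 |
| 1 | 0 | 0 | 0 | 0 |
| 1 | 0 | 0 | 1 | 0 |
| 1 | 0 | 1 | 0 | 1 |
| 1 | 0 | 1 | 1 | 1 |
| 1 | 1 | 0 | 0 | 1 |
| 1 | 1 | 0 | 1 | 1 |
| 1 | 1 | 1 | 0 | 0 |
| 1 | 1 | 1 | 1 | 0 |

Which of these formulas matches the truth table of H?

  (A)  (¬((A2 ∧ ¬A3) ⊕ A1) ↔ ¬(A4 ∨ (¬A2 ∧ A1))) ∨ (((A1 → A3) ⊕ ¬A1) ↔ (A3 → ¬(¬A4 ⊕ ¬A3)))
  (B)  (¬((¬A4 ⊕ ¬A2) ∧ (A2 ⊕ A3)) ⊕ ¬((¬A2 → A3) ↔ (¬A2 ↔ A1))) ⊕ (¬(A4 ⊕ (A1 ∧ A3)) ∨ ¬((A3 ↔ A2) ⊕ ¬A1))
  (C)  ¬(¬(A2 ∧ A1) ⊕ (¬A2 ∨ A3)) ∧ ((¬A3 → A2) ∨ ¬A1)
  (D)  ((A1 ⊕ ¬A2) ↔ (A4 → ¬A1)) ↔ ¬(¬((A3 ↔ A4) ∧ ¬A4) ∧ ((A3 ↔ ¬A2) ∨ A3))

(A) disagrees with H on (0,0,0,1) (formula → 0, table → 1); rule it out.
(B) disagrees with H on (0,0,0,0) (formula → 0, table → 1); rule it out.
(D) disagrees with H on (0,0,1,0) (formula → 0, table → 1); rule it out.
(C) is the remaining candidate, and it agrees with H on all 16 inputs.

C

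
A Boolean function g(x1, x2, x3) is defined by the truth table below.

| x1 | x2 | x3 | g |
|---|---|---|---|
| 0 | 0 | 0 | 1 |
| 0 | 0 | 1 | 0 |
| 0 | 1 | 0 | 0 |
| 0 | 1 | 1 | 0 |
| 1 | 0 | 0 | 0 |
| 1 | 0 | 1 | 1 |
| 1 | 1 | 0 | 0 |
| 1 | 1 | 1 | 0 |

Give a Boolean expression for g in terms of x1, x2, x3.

g(x1, x2, x3) = ((x1' · x2') · x3') + ((x1 · x2') · x3)

The 1-rows are (0,0,0), (1,0,1). Each contributes one minterm — ¬x1·¬x2·¬x3; x1·¬x2·x3 — and their disjunction is a sum-of-products form of g.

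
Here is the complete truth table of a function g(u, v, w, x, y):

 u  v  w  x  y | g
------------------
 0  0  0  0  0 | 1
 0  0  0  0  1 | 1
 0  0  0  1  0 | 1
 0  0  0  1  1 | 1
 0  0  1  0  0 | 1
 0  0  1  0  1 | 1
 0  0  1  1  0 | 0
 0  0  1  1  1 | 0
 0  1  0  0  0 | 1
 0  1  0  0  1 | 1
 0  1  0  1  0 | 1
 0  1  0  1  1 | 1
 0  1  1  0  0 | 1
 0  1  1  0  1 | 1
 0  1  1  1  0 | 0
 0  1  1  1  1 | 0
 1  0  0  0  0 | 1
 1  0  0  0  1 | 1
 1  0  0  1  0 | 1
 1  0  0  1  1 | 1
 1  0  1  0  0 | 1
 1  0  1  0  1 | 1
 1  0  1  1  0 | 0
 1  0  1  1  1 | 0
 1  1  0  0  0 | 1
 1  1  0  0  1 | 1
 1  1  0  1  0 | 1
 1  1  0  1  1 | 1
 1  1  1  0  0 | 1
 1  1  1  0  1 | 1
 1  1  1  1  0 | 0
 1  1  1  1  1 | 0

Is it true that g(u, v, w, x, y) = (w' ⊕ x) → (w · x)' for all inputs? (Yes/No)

Yes

Evaluate (w' ⊕ x) → (w · x)' on each row and compare to g:
  u=0, v=0, w=0, x=0, y=0: formula gives 1, g = 1 ✓
  u=0, v=0, w=0, x=0, y=1: formula gives 1, g = 1 ✓
  u=0, v=0, w=0, x=1, y=0: formula gives 1, g = 1 ✓
  u=0, v=0, w=0, x=1, y=1: formula gives 1, g = 1 ✓
  …and likewise for the remaining 28 rows.
All 32 rows match — the expression computes g exactly.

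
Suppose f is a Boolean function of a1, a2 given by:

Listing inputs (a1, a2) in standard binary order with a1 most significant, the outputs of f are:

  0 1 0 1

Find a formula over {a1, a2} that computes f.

f(a1, a2) = a2

The output simply equals a2.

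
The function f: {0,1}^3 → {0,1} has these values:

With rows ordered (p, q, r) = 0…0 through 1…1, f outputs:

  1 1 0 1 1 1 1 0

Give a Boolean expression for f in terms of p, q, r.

f(p, q, r) = NOT (((NOT p AND q) AND NOT r) OR ((p AND q) AND r))

The 0-rows are (0,1,0), (1,1,1). Take each as a conjunction (¬p·q·¬r, p·q·r), form their disjunction, and complement — that gives a formula that is 1 everywhere f is.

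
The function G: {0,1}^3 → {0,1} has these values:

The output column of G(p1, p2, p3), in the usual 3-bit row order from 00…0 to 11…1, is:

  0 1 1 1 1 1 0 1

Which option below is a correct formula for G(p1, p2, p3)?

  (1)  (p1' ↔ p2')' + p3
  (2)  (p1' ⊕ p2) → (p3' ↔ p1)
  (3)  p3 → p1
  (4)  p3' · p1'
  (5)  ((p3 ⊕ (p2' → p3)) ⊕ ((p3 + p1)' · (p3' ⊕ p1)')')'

1

(2): at (1,1,0) it gives 1, but G = 0 — eliminated.
(3): at (0,0,0) it gives 1, but G = 0 — eliminated.
(4): at (0,0,0) it gives 1, but G = 0 — eliminated.
(5): at (0,0,1) it gives 0, but G = 1 — eliminated.
Only (1) survives; checking it on all 8 rows confirms it matches G.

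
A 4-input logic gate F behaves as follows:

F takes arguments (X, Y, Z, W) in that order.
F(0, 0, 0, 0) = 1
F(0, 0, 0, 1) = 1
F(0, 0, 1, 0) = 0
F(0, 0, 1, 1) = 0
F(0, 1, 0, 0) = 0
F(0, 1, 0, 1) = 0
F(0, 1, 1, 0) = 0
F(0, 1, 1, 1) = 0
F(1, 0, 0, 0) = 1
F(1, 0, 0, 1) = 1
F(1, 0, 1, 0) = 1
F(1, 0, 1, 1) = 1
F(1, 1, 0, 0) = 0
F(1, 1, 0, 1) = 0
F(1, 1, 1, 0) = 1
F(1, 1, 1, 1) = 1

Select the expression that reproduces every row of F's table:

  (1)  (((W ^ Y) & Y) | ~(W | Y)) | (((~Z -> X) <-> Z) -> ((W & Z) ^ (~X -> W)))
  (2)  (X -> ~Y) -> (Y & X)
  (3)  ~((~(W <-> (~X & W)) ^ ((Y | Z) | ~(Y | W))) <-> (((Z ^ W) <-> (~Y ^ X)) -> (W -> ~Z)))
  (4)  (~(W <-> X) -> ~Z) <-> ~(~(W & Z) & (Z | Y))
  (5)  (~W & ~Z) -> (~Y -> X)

4

(1): at (0,0,1,0) it gives 1, but F = 0 — eliminated.
(2): at (0,0,0,0) it gives 0, but F = 1 — eliminated.
(3): at (0,0,0,0) it gives 0, but F = 1 — eliminated.
(5): at (0,0,0,0) it gives 0, but F = 1 — eliminated.
Only (4) survives; checking it on all 16 rows confirms it matches F.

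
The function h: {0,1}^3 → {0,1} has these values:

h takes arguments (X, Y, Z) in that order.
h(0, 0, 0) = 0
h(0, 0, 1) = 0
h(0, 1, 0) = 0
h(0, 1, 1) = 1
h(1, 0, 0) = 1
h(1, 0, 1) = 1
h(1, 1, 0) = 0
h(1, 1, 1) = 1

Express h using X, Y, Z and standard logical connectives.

h(X, Y, Z) = ((((NOT X AND Y) AND Z) OR ((X AND NOT Y) AND NOT Z)) OR ((X AND NOT Y) AND Z)) OR ((X AND Y) AND Z)

Collect the rows where h=1 — (0,1,1), (1,0,0), (1,0,1), (1,1,1) — and write one minterm per row: ¬X·Y·Z, X·¬Y·¬Z, X·¬Y·Z, X·Y·Z. Their union (logical OR) reproduces the table exactly.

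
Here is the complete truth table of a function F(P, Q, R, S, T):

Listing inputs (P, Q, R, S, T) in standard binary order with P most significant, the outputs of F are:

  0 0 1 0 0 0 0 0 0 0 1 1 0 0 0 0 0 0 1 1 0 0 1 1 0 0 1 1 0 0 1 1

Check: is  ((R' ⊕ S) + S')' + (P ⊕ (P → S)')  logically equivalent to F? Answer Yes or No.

No

Check the formula against F row by row:
  P=0, Q=0, R=0, S=0, T=0: formula gives 0, F = 0 ✓
  P=0, Q=0, R=0, S=0, T=1: formula gives 0, F = 0 ✓
  P=0, Q=0, R=0, S=1, T=0: formula gives 1, F = 1 ✓
  P=0, Q=0, R=0, S=1, T=1: formula gives 1, but F = 0 ✗
Since they disagree at (0,0,0,1,1), the expression is not a correct formula for F.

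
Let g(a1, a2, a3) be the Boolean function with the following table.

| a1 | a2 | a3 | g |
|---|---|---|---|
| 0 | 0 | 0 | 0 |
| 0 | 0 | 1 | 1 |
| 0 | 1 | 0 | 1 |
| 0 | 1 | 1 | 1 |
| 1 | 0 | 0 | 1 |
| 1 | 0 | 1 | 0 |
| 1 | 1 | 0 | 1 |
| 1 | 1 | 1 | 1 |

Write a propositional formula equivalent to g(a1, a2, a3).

g is 0 on only 2 rows — (0,0,0), (1,0,1). Writing each as a minterm (¬a1·¬a2·¬a3, a1·¬a2·a3) and OR-ing them characterizes exactly where g=0, so g is the negation of that disjunction.

g(a1, a2, a3) = ¬(((¬a1 ∧ ¬a2) ∧ ¬a3) ∨ ((a1 ∧ ¬a2) ∧ a3))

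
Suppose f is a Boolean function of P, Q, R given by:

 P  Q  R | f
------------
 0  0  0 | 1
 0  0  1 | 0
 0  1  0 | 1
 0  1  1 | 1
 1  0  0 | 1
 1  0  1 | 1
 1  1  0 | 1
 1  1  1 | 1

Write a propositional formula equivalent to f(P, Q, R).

f is 0 on exactly one input, (0,0,1), whose minterm is ¬P·¬Q·R. So f is the negation of that single conjunction.

f(P, Q, R) = not ((not P and not Q) and R)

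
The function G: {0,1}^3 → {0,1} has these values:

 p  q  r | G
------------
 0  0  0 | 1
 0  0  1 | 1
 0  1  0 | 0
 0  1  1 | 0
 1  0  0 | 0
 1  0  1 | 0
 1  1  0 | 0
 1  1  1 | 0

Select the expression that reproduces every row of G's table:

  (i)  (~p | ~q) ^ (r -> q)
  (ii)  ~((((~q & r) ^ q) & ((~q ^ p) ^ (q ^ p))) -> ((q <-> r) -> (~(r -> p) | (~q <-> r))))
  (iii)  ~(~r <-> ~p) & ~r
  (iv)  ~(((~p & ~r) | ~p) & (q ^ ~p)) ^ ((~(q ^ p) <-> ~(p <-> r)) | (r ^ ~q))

(i) fails at (0,0,0): the formula yields 0, G is 1.
(ii) fails at (0,0,0): the formula yields 0, G is 1.
(iii) fails at (0,0,0): the formula yields 0, G is 1.
(iv) is the remaining candidate, and it agrees with G on all 8 inputs.

iv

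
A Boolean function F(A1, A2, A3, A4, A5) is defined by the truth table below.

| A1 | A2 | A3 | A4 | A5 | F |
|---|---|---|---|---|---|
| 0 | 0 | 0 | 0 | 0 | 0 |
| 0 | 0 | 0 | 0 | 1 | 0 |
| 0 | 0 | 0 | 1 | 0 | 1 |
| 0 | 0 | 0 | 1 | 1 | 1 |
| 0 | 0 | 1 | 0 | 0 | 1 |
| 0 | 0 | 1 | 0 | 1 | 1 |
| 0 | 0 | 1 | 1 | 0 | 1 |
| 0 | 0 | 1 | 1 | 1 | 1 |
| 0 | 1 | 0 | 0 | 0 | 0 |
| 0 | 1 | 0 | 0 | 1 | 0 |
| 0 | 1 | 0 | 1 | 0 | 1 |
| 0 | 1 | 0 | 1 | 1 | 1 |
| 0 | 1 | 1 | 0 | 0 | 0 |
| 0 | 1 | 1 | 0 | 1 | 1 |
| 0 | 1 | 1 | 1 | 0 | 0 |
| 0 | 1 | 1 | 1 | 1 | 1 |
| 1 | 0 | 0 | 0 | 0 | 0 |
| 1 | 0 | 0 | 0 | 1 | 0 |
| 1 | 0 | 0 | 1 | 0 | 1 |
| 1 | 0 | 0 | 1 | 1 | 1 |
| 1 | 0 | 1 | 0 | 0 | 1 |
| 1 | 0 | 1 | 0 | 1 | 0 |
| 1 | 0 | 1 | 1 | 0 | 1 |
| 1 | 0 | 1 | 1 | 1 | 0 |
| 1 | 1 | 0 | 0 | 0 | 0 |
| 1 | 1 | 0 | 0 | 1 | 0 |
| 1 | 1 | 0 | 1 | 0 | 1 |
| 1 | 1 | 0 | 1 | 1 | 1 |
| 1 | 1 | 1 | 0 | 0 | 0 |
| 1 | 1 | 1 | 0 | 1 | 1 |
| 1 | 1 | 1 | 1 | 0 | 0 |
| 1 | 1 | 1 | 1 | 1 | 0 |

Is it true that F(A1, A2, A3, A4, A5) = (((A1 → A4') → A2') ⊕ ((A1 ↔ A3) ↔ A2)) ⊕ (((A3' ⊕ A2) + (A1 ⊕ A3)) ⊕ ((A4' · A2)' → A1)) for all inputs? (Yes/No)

Check the formula against F row by row:
  A1=0, A2=0, A3=0, A4=0, A5=0: formula gives 0, F = 0 ✓
  A1=0, A2=0, A3=0, A4=0, A5=1: formula gives 0, F = 0 ✓
  A1=0, A2=0, A3=0, A4=1, A5=0: formula gives 0, but F = 1 ✗
Row (0,0,0,1,0) is a counterexample, so the formula is not equivalent to F.

No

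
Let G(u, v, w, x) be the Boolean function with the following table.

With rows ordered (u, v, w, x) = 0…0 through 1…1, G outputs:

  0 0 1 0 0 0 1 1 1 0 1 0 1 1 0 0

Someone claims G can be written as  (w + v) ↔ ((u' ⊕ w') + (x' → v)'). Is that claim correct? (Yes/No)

No

Check the formula against G row by row:
  u=0, v=0, w=0, x=0: formula gives 0, G = 0 ✓
  u=0, v=0, w=0, x=1: formula gives 1, but G = 0 ✗
Row (0,0,0,1) is a counterexample, so the formula is not equivalent to G.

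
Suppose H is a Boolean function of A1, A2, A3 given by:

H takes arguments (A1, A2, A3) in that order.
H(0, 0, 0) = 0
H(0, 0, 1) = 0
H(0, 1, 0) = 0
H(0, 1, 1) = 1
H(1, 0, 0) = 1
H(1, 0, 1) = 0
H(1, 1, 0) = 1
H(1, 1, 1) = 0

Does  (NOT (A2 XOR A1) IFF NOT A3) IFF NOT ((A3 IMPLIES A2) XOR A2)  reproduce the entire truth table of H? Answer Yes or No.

No

Test each input against both H and the formula:
  A1=0, A2=0, A3=0: formula gives 0, H = 0 ✓
  A1=0, A2=0, A3=1: formula gives 0, H = 0 ✓
  A1=0, A2=1, A3=0: formula gives 0, H = 0 ✓
  A1=0, A2=1, A3=1: formula gives 1, H = 1 ✓
  A1=1, A2=0, A3=0: formula gives 1, H = 1 ✓
  A1=1, A2=0, A3=1: formula gives 1, but H = 0 ✗
Since they disagree at (1,0,1), the expression is not a correct formula for H.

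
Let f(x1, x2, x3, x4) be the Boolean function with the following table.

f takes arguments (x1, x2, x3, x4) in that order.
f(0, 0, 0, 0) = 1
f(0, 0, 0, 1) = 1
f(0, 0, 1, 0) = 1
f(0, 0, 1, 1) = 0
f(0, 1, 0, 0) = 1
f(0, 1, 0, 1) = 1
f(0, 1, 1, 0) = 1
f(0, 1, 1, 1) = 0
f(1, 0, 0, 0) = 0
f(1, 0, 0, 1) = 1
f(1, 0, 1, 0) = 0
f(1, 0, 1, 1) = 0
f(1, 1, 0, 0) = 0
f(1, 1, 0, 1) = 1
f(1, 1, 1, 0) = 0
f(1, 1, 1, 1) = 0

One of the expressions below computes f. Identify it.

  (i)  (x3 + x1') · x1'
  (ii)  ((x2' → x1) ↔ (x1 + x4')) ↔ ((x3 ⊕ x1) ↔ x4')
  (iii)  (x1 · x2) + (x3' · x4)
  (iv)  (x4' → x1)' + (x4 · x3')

iv

(i) disagrees with f on (0,0,1,1) (formula → 1, table → 0); rule it out.
(ii) disagrees with f on (0,0,1,0) (formula → 0, table → 1); rule it out.
(iii) disagrees with f on (0,0,0,0) (formula → 0, table → 1); rule it out.
That leaves (iv). Evaluating it on every row reproduces the table of f exactly.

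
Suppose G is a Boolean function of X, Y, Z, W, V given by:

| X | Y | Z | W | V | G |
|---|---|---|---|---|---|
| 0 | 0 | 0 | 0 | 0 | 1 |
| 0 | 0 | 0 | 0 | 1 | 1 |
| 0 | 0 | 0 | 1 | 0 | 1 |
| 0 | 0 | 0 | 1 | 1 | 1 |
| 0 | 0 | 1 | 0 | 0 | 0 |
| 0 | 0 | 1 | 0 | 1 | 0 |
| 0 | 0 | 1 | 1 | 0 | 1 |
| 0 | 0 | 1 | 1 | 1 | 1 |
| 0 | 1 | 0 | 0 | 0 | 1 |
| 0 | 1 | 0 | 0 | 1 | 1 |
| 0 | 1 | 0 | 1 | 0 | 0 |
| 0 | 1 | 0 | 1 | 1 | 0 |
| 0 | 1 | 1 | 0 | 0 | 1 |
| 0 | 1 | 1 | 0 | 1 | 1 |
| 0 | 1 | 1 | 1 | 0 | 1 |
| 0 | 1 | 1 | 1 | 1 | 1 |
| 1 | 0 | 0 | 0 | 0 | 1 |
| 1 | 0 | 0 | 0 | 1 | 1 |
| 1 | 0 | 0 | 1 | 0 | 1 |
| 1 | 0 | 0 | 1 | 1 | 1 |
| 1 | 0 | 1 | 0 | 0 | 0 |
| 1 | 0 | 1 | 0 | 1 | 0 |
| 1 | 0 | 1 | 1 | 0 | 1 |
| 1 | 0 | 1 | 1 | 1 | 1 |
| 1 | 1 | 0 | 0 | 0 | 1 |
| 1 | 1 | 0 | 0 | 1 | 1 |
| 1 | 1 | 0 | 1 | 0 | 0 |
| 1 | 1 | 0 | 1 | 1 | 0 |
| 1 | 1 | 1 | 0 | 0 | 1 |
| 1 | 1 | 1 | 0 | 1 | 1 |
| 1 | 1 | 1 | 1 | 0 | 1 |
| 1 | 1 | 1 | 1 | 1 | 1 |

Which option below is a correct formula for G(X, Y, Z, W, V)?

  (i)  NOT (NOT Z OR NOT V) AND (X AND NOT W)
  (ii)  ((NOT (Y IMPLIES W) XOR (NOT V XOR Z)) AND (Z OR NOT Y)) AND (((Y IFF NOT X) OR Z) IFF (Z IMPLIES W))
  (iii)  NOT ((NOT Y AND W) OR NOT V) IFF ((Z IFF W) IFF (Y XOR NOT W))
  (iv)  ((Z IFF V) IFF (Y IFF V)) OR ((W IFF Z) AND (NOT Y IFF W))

(i) disagrees with G on (0,0,0,0,0) (formula → 0, table → 1); rule it out.
(ii) disagrees with G on (0,0,0,0,0) (formula → 0, table → 1); rule it out.
(iii) disagrees with G on (0,0,0,0,0) (formula → 0, table → 1); rule it out.
Only (iv) survives; checking it on all 32 rows confirms it matches G.

iv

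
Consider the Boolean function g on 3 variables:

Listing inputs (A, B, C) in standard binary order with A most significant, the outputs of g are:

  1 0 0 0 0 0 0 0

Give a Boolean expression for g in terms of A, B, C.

The output is 1 only when every input is 0 — NOR of all inputs.

g(A, B, C) = ((A + B) + C)'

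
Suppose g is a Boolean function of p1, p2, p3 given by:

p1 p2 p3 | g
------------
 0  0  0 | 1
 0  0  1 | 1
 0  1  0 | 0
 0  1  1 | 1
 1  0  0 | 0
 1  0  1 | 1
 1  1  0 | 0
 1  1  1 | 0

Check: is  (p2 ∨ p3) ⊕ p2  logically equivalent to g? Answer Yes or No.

No

Check the formula against g row by row:
  p1=0, p2=0, p3=0: formula gives 0, but g = 1 ✗
Since they disagree at (0,0,0), the expression is not a correct formula for g.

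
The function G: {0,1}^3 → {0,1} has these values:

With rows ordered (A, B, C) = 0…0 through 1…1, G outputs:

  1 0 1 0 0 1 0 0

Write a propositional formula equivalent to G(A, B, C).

G(A, B, C) = (((not A and not B) and not C) or ((not A and B) and not C)) or ((A and not B) and C)

Collect the rows where G=1 — (0,0,0), (0,1,0), (1,0,1) — and write one minterm per row: ¬A·¬B·¬C, ¬A·B·¬C, A·¬B·C. Their union (logical OR) reproduces the table exactly.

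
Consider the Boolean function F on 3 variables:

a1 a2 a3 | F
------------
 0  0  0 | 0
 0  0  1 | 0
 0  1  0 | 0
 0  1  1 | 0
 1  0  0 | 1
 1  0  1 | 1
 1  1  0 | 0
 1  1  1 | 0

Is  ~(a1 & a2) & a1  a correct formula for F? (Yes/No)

Yes

Test each input against both F and the formula:
  a1=0, a2=0, a3=0: formula gives 0, F = 0 ✓
  a1=0, a2=0, a3=1: formula gives 0, F = 0 ✓
  a1=0, a2=1, a3=0: formula gives 0, F = 0 ✓
  a1=0, a2=1, a3=1: formula gives 0, F = 0 ✓
  a1=1, a2=0, a3=0: formula gives 1, F = 1 ✓
  … (the remaining 3 rows also agree.)
All 8 rows match — the expression computes F exactly.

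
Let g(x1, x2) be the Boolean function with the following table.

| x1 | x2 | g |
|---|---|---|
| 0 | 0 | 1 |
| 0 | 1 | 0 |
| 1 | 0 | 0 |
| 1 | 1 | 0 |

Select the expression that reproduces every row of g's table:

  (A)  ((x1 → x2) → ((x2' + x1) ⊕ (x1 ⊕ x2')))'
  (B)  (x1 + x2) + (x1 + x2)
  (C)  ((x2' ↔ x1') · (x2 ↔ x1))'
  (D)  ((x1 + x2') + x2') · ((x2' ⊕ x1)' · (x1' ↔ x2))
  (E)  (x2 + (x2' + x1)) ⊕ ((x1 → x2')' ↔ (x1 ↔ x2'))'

E

(A) disagrees with g on (0,1) (formula → 1, table → 0); rule it out.
(B) disagrees with g on (0,0) (formula → 0, table → 1); rule it out.
(C) disagrees with g on (0,0) (formula → 0, table → 1); rule it out.
(D) disagrees with g on (0,0) (formula → 0, table → 1); rule it out.
Only (E) survives; checking it on all 4 rows confirms it matches g.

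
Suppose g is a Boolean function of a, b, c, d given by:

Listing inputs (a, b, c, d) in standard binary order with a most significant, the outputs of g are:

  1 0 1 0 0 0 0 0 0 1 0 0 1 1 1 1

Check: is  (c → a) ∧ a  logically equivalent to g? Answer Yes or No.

Check the formula against g row by row:
  a=0, b=0, c=0, d=0: formula gives 0, but g = 1 ✗
Since they disagree at (0,0,0,0), the expression is not a correct formula for g.

No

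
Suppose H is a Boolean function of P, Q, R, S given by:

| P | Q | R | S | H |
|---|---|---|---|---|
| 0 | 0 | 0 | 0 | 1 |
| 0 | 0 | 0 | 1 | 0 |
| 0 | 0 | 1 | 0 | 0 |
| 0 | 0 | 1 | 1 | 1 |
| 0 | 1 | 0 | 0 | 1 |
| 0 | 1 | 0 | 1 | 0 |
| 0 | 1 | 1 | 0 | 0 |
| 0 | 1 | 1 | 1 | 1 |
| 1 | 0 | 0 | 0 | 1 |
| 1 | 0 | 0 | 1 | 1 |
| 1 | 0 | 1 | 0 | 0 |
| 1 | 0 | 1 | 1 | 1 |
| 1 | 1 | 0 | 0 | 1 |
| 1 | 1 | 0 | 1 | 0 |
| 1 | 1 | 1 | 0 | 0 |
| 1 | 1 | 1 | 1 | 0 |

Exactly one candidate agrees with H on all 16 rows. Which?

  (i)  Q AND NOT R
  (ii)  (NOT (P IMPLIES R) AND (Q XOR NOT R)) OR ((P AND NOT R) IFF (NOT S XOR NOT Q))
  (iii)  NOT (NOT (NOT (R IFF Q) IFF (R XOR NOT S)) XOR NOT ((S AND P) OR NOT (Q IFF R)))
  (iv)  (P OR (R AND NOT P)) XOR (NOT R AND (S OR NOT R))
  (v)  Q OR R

iii

(i) disagrees with H on (0,0,0,0) (formula → 0, table → 1); rule it out.
(ii) disagrees with H on (0,0,1,0) (formula → 1, table → 0); rule it out.
(iv) disagrees with H on (0,0,0,1) (formula → 1, table → 0); rule it out.
(v) disagrees with H on (0,0,0,0) (formula → 0, table → 1); rule it out.
Only (iii) survives; checking it on all 16 rows confirms it matches H.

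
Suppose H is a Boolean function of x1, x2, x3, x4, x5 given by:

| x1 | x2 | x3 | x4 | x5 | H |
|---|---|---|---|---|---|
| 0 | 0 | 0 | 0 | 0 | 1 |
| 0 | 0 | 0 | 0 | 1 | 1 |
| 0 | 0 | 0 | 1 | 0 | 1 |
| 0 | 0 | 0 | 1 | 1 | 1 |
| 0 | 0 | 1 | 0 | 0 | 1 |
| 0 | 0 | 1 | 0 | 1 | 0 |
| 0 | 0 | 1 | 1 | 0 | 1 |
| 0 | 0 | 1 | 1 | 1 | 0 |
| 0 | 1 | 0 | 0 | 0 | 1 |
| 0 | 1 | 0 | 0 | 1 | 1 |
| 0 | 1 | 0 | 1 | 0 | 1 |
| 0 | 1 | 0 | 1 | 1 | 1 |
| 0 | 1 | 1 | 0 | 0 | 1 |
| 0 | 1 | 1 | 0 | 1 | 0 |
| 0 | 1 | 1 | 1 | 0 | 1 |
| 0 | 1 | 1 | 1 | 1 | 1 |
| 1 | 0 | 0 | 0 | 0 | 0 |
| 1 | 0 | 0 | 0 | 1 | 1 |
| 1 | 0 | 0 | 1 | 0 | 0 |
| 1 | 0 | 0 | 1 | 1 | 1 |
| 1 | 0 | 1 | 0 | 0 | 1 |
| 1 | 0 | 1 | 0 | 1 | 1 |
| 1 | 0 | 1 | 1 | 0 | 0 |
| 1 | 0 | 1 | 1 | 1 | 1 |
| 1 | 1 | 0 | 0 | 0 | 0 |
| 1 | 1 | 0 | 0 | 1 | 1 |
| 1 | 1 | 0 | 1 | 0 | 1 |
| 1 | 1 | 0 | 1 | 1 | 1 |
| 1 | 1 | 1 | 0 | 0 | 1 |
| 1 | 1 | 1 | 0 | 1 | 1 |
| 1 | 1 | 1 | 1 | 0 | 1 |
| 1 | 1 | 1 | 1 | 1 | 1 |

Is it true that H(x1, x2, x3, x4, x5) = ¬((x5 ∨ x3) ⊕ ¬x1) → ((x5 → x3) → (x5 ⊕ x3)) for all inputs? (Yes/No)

No

Evaluate ¬((x5 ∨ x3) ⊕ ¬x1) → ((x5 → x3) → (x5 ⊕ x3)) on each row and compare to H:
  x1=0, x2=0, x3=0, x4=0, x5=0: formula gives 1, H = 1 ✓
  x1=0, x2=0, x3=0, x4=0, x5=1: formula gives 1, H = 1 ✓
  x1=0, x2=0, x3=0, x4=1, x5=0: formula gives 1, H = 1 ✓
  x1=0, x2=0, x3=0, x4=1, x5=1: formula gives 1, H = 1 ✓
  …
  x1=0, x2=1, x3=1, x4=1, x5=1: formula gives 0, but H = 1 ✗
A single disagreement suffices: at (0,1,1,1,1) they differ, so the formula does not compute H.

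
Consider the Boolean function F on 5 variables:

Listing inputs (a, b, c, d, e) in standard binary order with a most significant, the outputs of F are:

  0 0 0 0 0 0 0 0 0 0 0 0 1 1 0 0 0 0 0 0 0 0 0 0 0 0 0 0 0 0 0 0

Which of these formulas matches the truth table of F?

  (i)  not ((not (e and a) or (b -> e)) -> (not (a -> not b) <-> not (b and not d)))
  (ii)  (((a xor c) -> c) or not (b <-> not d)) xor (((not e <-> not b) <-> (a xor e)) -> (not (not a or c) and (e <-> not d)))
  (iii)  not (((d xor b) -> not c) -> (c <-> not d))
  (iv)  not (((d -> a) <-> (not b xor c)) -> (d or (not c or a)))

iv

(i) fails at (0,0,0,0,0): the formula yields 1, F is 0.
(ii) fails at (0,1,0,0,0): the formula yields 1, F is 0.
(iii) fails at (0,0,0,0,0): the formula yields 1, F is 0.
That leaves (iv). Evaluating it on every row reproduces the table of F exactly.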